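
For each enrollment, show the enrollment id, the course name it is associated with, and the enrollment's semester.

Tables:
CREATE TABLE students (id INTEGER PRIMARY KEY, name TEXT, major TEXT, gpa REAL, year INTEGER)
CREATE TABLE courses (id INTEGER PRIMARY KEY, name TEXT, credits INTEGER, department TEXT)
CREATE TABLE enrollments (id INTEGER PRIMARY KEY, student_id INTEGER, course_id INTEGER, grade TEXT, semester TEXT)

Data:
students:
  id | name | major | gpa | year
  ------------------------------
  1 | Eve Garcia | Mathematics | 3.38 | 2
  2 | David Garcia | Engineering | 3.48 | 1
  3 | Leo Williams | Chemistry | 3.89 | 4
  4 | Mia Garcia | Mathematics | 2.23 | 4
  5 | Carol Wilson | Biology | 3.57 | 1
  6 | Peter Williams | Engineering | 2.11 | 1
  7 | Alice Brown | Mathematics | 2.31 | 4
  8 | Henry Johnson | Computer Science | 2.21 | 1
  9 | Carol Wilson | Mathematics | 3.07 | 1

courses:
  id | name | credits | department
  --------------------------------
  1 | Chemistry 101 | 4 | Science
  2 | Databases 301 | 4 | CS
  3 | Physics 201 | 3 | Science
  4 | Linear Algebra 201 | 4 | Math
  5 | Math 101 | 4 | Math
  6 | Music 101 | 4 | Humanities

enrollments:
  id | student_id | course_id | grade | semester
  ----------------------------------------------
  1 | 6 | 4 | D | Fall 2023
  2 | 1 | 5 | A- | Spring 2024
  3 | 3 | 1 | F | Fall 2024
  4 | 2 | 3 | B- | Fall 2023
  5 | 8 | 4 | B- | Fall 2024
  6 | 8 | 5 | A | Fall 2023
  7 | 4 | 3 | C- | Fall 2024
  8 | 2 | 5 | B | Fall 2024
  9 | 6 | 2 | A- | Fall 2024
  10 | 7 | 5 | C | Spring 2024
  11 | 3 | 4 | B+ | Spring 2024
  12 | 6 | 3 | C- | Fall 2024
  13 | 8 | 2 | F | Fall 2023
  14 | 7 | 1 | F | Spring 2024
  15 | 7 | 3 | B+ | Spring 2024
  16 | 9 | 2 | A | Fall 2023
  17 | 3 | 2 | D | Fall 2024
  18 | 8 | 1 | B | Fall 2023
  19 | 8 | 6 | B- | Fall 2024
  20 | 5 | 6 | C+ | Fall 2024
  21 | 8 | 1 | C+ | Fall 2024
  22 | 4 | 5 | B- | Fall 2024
SELECT c.id, p.name AS course, c.semester FROM enrollments c JOIN courses p ON c.course_id = p.id

Execution result:
id | course | semester
1 | Linear Algebra 201 | Fall 2023
2 | Math 101 | Spring 2024
3 | Chemistry 101 | Fall 2024
4 | Physics 201 | Fall 2023
5 | Linear Algebra 201 | Fall 2024
6 | Math 101 | Fall 2023
7 | Physics 201 | Fall 2024
8 | Math 101 | Fall 2024
9 | Databases 301 | Fall 2024
10 | Math 101 | Spring 2024
11 | Linear Algebra 201 | Spring 2024
12 | Physics 201 | Fall 2024
13 | Databases 301 | Fall 2023
14 | Chemistry 101 | Spring 2024
15 | Physics 201 | Spring 2024
16 | Databases 301 | Fall 2023
17 | Databases 301 | Fall 2024
18 | Chemistry 101 | Fall 2023
19 | Music 101 | Fall 2024
20 | Music 101 | Fall 2024
21 | Chemistry 101 | Fall 2024
22 | Math 101 | Fall 2024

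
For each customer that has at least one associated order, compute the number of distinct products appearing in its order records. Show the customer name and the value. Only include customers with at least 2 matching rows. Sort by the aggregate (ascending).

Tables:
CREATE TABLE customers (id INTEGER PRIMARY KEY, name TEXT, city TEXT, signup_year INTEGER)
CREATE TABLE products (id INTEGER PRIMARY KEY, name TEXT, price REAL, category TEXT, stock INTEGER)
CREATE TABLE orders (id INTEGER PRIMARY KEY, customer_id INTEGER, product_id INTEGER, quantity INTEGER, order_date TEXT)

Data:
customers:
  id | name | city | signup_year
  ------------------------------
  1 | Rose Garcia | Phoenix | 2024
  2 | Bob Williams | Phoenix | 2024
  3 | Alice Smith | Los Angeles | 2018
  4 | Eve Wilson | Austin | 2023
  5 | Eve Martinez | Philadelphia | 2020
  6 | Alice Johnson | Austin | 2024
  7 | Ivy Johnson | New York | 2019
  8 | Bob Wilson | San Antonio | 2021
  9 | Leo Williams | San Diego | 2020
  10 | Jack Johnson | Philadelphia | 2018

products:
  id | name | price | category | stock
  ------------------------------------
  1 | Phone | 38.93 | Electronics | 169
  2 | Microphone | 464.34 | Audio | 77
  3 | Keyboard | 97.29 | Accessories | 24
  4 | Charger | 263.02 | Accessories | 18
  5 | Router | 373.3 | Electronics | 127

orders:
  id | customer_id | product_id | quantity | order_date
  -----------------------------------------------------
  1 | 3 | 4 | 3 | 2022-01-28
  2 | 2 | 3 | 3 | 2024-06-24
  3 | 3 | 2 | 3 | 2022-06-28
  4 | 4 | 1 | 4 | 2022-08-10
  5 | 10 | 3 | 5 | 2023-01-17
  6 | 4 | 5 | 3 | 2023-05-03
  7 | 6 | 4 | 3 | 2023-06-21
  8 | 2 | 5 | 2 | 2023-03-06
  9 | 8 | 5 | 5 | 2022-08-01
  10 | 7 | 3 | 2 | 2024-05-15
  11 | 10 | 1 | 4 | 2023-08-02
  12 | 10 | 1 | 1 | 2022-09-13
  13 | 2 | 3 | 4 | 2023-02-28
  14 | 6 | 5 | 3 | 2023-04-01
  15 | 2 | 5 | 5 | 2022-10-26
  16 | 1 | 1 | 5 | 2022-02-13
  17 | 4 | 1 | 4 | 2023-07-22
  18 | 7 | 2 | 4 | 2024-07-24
SELECT p.name, COUNT(DISTINCT c.product_id) AS distinct_product_count FROM orders c JOIN customers p ON c.customer_id = p.id GROUP BY p.id, p.name HAVING COUNT(*) >= 2 ORDER BY distinct_product_count ASC

Execution result:
name | distinct_product_count
Bob Williams | 2
Alice Smith | 2
Eve Wilson | 2
Alice Johnson | 2
Ivy Johnson | 2
Jack Johnson | 2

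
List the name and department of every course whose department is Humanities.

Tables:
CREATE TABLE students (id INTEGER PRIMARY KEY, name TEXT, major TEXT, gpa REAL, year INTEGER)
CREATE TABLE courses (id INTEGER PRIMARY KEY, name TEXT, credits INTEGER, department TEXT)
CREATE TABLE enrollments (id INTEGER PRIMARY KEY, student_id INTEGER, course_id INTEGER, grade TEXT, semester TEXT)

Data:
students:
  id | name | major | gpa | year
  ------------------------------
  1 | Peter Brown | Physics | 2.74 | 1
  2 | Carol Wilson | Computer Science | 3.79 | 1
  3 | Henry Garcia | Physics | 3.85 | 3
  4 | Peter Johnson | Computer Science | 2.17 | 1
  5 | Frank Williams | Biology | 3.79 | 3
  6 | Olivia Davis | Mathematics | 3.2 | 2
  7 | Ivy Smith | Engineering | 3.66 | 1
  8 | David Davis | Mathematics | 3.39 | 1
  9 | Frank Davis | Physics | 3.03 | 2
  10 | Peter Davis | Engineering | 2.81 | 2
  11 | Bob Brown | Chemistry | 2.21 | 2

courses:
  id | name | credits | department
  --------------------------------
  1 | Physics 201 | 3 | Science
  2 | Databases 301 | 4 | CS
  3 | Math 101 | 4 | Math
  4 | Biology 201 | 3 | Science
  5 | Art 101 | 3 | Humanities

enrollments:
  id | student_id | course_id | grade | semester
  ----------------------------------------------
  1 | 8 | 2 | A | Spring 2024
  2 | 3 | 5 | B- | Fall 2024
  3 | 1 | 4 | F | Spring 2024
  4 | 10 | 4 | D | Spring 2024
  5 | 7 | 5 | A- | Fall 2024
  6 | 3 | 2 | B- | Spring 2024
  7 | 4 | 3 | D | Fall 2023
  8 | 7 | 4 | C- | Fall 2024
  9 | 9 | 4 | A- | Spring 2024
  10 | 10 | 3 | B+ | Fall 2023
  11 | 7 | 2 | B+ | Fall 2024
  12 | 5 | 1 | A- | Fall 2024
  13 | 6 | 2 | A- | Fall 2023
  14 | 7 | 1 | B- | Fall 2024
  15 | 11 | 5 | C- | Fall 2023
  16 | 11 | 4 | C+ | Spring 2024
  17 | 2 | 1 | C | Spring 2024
SELECT name, department FROM courses WHERE department = 'Humanities'

Execution result:
name | department
Art 101 | Humanities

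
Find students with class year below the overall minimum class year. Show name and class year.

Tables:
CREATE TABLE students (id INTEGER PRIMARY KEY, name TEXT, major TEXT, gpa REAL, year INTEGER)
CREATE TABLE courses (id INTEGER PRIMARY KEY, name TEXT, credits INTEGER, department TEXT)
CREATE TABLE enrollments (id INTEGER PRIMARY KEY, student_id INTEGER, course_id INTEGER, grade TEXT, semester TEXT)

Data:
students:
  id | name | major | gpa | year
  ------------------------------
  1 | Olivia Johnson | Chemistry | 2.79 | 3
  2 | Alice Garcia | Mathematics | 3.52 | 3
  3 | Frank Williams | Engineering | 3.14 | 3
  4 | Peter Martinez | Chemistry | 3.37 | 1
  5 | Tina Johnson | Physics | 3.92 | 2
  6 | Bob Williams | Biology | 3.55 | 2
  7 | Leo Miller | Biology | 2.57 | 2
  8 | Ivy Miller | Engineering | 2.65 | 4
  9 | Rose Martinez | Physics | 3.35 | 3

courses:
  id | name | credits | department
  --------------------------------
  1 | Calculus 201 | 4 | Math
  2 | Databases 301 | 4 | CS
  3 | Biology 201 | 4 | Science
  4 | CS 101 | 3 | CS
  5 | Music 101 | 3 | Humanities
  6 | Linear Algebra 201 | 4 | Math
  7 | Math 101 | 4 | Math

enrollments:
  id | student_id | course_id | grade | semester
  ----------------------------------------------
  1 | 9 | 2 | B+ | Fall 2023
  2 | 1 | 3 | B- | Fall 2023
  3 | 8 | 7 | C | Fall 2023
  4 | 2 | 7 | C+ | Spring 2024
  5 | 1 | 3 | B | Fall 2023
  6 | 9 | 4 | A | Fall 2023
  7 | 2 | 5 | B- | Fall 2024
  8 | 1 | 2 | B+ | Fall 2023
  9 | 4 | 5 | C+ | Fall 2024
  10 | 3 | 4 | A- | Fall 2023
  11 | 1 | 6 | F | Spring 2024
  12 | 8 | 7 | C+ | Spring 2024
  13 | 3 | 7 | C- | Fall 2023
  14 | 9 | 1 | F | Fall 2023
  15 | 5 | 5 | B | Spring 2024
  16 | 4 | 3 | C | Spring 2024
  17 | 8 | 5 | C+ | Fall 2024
SELECT name, year FROM students WHERE year < (SELECT MIN(year) FROM students)

Execution result:
(no rows)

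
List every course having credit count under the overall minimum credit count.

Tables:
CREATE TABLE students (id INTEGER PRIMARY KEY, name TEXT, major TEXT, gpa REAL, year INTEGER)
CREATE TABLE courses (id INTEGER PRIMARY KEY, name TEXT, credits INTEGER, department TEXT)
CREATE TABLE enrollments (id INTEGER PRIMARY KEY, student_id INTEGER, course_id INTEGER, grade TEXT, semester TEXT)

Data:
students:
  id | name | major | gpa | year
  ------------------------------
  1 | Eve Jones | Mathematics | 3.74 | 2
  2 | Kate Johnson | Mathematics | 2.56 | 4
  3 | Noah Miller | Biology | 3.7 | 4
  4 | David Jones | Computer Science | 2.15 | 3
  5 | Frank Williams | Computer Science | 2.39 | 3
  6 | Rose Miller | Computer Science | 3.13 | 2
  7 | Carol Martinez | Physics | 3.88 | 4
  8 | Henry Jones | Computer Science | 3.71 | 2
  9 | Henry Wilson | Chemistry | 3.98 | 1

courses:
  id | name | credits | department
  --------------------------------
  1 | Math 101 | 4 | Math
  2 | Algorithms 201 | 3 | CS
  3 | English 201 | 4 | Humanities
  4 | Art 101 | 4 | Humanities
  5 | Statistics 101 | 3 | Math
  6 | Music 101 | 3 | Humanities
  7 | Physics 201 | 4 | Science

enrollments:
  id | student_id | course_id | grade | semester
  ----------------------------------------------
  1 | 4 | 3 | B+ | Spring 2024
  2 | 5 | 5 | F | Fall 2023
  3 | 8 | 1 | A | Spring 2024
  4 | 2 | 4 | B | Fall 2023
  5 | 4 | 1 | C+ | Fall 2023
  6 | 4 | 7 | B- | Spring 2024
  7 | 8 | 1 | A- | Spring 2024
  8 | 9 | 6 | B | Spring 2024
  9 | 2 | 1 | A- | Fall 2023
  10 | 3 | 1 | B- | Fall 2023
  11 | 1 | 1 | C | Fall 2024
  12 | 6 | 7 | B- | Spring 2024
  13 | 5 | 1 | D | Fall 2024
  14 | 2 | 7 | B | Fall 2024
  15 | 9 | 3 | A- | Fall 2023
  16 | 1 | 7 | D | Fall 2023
SELECT name, credits FROM courses WHERE credits < (SELECT MIN(credits) FROM courses)

Execution result:
(no rows)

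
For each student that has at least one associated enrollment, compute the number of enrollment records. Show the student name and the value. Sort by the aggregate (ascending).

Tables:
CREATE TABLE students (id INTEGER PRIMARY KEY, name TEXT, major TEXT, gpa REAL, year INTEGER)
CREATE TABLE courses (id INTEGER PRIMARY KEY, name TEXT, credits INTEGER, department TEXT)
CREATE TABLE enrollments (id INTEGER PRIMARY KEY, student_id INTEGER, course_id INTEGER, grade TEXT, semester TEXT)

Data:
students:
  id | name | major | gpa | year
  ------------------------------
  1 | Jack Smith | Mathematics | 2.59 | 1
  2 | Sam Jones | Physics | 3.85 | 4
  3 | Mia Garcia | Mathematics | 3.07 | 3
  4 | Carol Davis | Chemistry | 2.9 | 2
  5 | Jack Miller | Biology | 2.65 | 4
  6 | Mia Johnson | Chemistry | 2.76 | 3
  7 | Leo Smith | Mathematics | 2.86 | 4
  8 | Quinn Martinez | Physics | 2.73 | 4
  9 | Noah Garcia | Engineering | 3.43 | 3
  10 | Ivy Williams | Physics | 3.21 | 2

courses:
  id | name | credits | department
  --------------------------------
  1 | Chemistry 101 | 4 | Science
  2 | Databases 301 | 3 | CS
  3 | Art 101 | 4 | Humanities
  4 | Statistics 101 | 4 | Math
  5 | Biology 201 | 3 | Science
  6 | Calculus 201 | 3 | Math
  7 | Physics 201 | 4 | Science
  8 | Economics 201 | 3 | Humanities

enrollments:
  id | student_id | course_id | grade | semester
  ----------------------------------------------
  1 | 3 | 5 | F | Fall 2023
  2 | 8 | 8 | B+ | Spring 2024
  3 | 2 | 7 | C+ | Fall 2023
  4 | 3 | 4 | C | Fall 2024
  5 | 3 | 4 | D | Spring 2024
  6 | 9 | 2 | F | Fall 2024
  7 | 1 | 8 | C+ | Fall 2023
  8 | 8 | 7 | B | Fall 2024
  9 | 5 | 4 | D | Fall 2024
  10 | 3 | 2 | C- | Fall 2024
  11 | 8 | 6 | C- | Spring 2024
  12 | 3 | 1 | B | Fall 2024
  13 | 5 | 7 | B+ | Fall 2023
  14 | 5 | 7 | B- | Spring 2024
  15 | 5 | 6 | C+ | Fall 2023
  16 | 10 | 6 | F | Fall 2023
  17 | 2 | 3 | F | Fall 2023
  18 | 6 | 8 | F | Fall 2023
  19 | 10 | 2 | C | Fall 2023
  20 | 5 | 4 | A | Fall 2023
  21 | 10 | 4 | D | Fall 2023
SELECT p.name, COUNT(*) AS n FROM enrollments c JOIN students p ON c.student_id = p.id GROUP BY p.id, p.name ORDER BY n ASC

Execution result:
name | n
Jack Smith | 1
Mia Johnson | 1
Noah Garcia | 1
Sam Jones | 2
Quinn Martinez | 3
Ivy Williams | 3
Mia Garcia | 5
Jack Miller | 5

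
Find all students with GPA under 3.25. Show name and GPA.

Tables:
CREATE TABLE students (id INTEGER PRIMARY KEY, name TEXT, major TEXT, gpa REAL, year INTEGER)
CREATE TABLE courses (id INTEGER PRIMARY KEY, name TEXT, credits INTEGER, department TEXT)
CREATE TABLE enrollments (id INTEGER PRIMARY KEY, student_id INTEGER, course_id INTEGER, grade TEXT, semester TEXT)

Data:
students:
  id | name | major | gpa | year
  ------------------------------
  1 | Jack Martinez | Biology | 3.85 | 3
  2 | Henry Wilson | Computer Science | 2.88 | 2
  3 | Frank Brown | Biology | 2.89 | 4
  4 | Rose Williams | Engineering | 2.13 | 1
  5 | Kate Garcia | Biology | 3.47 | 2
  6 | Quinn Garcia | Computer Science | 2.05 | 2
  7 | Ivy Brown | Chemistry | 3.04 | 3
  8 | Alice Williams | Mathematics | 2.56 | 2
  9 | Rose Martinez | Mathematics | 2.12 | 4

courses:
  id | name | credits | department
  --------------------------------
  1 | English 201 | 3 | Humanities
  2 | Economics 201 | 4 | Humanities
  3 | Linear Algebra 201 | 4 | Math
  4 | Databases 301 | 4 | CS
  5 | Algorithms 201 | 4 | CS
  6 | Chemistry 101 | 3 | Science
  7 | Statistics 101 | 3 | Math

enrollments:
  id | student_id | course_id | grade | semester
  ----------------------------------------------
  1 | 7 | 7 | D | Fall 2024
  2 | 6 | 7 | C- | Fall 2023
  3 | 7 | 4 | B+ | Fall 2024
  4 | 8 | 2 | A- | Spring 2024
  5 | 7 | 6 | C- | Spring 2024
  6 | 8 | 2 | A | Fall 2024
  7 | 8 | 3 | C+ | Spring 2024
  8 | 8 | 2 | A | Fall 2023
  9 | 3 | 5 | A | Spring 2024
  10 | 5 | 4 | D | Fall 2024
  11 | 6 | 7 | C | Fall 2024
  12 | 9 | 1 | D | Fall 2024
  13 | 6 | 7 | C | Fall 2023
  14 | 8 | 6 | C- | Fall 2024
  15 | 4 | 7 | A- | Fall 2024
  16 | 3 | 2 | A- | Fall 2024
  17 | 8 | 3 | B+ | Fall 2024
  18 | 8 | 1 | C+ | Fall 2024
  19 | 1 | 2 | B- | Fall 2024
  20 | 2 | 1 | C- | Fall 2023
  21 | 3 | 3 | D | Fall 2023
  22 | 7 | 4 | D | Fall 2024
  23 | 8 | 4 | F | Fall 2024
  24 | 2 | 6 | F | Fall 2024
SELECT name, gpa FROM students WHERE gpa < 3.25

Execution result:
name | gpa
Henry Wilson | 2.88
Frank Brown | 2.89
Rose Williams | 2.13
Quinn Garcia | 2.05
Ivy Brown | 3.04
Alice Williams | 2.56
Rose Martinez | 2.12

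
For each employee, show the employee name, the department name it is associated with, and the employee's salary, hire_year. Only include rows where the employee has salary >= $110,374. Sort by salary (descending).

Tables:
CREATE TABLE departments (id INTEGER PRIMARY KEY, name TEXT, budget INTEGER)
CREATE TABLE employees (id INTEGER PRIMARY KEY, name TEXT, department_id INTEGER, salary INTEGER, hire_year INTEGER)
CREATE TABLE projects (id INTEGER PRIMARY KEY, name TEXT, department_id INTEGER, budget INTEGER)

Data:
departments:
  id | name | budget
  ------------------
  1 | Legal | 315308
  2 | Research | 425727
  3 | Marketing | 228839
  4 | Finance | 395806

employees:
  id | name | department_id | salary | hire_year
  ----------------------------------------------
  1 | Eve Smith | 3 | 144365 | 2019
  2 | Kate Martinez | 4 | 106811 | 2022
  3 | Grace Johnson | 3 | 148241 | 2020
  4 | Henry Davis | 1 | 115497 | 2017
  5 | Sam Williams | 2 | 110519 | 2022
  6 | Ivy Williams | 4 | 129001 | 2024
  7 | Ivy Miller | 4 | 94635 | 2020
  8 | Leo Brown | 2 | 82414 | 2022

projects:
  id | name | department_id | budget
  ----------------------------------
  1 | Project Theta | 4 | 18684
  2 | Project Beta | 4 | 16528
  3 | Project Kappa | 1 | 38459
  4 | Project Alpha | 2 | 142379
SELECT c.name, p.name AS department, c.salary, c.hire_year FROM employees c JOIN departments p ON c.department_id = p.id WHERE c.salary >= 110374 ORDER BY c.salary DESC

Execution result:
name | department | salary | hire_year
Grace Johnson | Marketing | 148241 | 2020
Eve Smith | Marketing | 144365 | 2019
Ivy Williams | Finance | 129001 | 2024
Henry Davis | Legal | 115497 | 2017
Sam Williams | Research | 110519 | 2022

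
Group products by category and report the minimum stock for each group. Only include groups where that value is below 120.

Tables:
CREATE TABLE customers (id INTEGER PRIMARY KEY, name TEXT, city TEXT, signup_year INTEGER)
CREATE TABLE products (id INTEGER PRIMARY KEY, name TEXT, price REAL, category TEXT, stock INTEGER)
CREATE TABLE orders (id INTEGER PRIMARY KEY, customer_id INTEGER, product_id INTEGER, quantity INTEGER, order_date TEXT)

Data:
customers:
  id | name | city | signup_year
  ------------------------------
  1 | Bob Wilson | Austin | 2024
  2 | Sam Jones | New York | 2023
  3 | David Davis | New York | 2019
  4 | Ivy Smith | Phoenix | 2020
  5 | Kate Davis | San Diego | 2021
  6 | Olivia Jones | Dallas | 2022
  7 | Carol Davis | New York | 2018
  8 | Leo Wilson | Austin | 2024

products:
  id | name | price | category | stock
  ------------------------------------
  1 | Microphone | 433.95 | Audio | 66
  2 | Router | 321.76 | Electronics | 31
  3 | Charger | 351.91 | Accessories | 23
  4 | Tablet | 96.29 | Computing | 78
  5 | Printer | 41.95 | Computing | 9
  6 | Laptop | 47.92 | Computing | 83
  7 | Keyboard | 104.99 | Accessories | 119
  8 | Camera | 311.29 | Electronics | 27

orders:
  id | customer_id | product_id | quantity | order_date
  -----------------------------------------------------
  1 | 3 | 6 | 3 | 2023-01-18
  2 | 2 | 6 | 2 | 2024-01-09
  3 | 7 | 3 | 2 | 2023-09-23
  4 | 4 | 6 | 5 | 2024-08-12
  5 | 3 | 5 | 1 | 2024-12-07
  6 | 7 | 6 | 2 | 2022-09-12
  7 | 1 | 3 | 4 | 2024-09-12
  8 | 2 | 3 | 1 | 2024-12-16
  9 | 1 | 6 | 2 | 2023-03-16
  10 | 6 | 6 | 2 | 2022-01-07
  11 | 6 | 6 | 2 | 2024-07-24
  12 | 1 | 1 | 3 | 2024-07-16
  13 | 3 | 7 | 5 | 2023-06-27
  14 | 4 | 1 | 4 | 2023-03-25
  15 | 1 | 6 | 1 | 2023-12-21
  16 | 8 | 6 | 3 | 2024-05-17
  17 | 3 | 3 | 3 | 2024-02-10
SELECT category, MIN(stock) AS min_stock FROM products GROUP BY category HAVING MIN(stock) < 120

Execution result:
category | min_stock
Accessories | 23
Audio | 66
Computing | 9
Electronics | 27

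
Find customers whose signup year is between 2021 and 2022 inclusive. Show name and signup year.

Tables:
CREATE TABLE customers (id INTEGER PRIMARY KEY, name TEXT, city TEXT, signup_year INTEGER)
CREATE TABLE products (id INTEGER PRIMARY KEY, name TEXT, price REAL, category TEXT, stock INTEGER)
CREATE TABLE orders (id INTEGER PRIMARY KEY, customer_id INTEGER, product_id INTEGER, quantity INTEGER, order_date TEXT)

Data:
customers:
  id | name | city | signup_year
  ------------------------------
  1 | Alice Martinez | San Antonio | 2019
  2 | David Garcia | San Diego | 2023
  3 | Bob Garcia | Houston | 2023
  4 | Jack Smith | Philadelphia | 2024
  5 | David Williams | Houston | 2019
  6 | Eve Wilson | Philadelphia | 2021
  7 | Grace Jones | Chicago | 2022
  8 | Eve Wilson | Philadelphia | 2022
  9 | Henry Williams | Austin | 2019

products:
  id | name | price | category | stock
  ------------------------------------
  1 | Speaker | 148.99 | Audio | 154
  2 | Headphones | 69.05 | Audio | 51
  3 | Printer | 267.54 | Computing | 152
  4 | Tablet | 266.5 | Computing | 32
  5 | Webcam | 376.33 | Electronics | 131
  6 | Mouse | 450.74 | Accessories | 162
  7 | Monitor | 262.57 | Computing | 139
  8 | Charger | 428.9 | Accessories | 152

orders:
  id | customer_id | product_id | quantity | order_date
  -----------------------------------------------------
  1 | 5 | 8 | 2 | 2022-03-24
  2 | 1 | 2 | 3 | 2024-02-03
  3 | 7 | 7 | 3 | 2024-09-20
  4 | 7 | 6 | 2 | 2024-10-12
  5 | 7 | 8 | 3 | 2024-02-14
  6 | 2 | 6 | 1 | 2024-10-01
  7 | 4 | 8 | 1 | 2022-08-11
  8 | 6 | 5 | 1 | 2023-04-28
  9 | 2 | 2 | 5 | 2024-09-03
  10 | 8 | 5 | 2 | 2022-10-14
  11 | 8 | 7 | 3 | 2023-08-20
SELECT name, signup_year FROM customers WHERE signup_year BETWEEN 2021 AND 2022

Execution result:
name | signup_year
Eve Wilson | 2021
Grace Jones | 2022
Eve Wilson | 2022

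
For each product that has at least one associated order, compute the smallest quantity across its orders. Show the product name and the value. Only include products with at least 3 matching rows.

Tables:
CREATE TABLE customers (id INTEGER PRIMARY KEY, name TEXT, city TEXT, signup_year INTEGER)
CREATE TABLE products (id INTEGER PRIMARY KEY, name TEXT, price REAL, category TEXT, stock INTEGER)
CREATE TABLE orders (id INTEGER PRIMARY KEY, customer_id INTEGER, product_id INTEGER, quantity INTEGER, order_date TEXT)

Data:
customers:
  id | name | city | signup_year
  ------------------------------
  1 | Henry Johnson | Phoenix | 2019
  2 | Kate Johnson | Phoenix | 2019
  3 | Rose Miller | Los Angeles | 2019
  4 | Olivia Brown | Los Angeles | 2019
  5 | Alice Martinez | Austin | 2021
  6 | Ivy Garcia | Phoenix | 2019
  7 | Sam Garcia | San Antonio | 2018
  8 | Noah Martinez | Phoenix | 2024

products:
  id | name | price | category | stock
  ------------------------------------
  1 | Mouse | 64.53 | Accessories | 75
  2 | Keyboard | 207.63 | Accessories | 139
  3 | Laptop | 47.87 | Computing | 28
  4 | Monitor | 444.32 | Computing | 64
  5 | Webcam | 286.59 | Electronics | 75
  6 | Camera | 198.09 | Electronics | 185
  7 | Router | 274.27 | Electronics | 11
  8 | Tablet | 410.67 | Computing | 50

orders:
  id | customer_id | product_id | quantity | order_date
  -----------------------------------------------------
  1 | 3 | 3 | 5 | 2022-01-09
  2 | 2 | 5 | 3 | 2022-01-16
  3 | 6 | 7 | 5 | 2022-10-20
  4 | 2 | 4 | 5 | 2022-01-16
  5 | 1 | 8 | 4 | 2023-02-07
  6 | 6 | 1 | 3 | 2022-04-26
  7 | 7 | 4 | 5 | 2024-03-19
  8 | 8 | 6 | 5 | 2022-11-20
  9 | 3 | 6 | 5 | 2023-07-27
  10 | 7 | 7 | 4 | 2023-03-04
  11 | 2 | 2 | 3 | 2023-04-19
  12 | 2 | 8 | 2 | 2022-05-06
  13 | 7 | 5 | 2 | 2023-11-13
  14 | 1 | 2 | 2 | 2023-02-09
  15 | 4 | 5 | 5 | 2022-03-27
SELECT p.name, MIN(c.quantity) AS min_quantity FROM orders c JOIN products p ON c.product_id = p.id GROUP BY p.id, p.name HAVING COUNT(*) >= 3

Execution result:
name | min_quantity
Webcam | 2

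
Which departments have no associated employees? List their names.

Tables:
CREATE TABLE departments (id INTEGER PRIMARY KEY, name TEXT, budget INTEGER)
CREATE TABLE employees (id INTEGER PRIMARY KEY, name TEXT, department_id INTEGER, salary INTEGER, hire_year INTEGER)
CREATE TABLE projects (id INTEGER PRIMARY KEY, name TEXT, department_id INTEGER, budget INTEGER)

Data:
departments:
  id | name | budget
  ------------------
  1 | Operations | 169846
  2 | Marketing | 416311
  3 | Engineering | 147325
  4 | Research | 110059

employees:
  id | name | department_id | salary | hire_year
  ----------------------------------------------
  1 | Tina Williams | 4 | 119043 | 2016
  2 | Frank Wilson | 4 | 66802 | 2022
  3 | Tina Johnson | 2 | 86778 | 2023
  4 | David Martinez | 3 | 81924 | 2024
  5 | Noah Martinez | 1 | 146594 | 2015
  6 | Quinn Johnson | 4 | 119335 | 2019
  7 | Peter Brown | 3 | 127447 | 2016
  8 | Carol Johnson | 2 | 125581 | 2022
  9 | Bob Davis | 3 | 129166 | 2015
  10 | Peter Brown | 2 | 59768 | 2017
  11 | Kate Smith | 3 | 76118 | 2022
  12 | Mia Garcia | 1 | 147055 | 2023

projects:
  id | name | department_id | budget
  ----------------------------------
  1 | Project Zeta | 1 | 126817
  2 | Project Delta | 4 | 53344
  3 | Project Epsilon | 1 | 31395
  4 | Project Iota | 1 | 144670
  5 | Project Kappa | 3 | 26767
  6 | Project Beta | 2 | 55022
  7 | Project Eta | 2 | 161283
SELECT p.name FROM departments p LEFT JOIN employees c ON c.department_id = p.id WHERE c.id IS NULL

Execution result:
(no rows)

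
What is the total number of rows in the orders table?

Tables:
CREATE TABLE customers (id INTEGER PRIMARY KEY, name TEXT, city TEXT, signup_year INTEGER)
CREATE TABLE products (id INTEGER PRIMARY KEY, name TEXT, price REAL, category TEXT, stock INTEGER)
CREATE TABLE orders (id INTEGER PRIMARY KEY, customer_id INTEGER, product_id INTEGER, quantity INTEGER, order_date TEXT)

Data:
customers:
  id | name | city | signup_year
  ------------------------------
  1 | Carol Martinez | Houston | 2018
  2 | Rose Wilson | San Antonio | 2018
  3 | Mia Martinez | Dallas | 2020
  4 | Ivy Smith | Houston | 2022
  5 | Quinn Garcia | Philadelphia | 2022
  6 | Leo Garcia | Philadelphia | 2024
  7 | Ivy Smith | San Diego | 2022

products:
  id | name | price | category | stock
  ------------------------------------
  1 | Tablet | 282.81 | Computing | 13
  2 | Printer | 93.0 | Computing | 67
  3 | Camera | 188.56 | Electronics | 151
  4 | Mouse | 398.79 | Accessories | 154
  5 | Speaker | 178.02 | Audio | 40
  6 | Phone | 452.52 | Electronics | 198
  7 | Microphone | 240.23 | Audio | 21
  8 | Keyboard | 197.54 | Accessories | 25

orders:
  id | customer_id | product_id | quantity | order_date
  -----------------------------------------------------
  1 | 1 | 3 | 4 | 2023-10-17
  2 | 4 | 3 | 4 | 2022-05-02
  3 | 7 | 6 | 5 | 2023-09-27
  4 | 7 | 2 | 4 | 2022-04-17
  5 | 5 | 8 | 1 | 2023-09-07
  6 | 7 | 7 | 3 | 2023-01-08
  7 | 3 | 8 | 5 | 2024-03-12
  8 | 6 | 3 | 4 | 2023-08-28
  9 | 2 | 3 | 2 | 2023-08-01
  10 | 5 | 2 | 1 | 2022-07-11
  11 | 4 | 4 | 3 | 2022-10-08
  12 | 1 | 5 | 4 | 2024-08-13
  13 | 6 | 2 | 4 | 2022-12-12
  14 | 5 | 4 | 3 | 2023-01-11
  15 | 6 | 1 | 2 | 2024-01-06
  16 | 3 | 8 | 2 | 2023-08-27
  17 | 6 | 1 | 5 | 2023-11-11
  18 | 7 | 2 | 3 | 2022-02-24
SELECT COUNT(*) FROM orders

Execution result:
18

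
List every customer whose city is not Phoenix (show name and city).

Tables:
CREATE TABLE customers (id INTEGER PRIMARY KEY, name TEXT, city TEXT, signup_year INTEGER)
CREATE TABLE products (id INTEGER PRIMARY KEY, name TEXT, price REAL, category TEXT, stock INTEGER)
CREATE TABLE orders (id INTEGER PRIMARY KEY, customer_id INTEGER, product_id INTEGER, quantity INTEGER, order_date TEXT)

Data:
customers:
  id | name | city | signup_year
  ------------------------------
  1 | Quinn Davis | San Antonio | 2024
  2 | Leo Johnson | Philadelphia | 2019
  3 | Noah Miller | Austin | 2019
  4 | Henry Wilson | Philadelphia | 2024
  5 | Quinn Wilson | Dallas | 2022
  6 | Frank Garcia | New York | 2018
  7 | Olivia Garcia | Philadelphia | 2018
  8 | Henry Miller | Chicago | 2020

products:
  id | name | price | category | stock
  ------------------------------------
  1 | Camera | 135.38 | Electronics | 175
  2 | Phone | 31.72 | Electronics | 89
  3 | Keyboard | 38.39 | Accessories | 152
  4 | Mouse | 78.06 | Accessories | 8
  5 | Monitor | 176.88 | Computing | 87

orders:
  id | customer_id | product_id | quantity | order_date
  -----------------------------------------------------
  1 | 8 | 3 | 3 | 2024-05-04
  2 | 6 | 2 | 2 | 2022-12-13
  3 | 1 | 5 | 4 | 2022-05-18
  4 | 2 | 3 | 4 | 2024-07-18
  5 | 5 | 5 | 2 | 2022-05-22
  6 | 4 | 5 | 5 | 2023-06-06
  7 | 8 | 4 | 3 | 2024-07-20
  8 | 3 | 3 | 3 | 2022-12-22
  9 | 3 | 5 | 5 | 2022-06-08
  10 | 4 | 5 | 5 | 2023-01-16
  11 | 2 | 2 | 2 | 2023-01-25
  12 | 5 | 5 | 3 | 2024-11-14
SELECT name, city FROM customers WHERE city <> 'Phoenix'

Execution result:
name | city
Quinn Davis | San Antonio
Leo Johnson | Philadelphia
Noah Miller | Austin
Henry Wilson | Philadelphia
Quinn Wilson | Dallas
Frank Garcia | New York
Olivia Garcia | Philadelphia
Henry Miller | Chicago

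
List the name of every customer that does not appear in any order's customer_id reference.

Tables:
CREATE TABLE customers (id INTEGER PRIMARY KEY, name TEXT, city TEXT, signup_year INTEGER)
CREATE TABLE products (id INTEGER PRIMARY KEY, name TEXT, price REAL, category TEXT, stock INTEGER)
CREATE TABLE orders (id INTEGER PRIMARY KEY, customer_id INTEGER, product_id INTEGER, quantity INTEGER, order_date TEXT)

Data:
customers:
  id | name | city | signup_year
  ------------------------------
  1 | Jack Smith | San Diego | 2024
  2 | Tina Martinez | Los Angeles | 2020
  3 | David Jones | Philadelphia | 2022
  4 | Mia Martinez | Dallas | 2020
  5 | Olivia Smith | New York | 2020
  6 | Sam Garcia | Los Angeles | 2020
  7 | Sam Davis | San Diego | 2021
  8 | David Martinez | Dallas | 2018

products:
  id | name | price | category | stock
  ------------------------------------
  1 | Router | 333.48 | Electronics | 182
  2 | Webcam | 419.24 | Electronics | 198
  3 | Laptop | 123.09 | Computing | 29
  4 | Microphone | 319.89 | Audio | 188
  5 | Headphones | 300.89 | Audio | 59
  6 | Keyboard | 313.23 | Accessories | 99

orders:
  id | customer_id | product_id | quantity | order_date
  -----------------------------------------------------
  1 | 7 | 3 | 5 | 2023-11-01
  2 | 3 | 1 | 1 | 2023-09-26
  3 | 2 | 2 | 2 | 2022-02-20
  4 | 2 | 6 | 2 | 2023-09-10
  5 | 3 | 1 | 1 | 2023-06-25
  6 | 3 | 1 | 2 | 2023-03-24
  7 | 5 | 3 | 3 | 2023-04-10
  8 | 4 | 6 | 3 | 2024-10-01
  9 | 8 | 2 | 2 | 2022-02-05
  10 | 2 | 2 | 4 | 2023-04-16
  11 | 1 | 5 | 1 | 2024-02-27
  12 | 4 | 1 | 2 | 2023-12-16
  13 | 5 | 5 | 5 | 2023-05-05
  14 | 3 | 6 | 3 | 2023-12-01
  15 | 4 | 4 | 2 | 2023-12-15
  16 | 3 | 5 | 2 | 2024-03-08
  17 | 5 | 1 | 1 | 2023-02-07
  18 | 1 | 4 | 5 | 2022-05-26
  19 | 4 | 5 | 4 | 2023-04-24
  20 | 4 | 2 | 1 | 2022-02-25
SELECT p.name FROM customers p LEFT JOIN orders c ON c.customer_id = p.id WHERE c.id IS NULL

Execution result:
Sam Garcia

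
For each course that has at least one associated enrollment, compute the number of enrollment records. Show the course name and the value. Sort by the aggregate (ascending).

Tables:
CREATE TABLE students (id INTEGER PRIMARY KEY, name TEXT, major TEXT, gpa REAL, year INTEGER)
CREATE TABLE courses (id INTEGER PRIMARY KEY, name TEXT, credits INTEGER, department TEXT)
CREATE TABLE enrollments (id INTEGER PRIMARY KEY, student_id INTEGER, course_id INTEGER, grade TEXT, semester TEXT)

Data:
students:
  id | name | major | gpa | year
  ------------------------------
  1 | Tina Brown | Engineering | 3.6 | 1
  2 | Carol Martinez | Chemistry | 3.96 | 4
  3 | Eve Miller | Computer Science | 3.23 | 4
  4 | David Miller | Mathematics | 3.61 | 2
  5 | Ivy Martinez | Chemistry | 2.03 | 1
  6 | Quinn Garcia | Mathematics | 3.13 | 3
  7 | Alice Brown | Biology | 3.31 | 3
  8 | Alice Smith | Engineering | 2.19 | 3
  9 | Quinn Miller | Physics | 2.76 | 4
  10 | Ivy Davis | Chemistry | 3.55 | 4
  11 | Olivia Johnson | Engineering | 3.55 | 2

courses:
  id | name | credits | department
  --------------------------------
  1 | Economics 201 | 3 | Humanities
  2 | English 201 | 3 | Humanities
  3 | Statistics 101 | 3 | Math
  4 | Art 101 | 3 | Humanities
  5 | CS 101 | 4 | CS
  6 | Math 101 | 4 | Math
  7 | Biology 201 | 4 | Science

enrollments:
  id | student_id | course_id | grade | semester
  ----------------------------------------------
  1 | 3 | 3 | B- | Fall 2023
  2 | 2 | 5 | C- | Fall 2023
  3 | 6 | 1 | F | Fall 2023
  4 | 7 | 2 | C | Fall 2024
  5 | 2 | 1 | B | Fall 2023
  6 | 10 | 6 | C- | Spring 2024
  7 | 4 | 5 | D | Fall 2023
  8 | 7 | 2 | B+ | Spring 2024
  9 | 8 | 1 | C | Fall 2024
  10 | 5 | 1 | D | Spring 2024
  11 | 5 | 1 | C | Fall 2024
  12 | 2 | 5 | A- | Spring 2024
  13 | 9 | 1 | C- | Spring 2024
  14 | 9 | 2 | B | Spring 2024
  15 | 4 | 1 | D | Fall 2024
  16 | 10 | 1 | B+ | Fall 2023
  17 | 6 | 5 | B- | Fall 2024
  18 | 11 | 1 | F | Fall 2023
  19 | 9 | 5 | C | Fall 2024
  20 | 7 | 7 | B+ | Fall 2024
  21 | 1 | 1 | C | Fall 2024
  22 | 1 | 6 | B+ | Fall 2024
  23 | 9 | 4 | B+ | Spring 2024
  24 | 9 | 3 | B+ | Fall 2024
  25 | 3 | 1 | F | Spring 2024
SELECT p.name, COUNT(*) AS n FROM enrollments c JOIN courses p ON c.course_id = p.id GROUP BY p.id, p.name ORDER BY n ASC

Execution result:
name | n
Art 101 | 1
Biology 201 | 1
Statistics 101 | 2
Math 101 | 2
English 201 | 3
CS 101 | 5
Economics 201 | 11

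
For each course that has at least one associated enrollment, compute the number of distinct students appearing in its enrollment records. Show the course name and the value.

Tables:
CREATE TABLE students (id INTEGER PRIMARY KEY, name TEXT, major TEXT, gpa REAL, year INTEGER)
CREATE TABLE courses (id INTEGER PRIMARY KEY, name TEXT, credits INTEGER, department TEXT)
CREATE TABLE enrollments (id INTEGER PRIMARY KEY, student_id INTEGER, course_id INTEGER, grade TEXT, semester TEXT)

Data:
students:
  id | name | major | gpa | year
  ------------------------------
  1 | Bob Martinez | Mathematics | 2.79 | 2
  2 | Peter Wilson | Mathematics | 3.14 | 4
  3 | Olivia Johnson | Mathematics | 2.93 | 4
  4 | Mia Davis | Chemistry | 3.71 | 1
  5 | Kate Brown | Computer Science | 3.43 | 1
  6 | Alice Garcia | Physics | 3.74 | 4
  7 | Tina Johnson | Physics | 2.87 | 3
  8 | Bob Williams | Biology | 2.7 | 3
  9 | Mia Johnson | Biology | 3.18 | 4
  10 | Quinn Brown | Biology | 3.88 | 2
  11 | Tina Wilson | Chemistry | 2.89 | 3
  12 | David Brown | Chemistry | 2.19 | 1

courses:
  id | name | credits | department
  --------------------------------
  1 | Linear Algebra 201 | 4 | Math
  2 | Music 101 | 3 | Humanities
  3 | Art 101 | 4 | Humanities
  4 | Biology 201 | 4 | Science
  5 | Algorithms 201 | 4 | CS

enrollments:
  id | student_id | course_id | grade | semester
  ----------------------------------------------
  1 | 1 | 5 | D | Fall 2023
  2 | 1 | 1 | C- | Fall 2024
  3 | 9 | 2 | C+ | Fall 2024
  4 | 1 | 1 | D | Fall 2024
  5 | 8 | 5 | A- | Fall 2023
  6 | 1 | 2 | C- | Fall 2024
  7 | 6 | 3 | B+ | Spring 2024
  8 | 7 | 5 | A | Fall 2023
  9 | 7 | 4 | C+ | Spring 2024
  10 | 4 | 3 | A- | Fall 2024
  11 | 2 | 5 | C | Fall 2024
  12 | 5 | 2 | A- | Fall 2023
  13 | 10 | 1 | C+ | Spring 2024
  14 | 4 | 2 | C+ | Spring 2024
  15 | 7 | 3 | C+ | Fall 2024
SELECT p.name, COUNT(DISTINCT c.student_id) AS distinct_student_count FROM enrollments c JOIN courses p ON c.course_id = p.id GROUP BY p.id, p.name

Execution result:
name | distinct_student_count
Linear Algebra 201 | 2
Music 101 | 4
Art 101 | 3
Biology 201 | 1
Algorithms 201 | 4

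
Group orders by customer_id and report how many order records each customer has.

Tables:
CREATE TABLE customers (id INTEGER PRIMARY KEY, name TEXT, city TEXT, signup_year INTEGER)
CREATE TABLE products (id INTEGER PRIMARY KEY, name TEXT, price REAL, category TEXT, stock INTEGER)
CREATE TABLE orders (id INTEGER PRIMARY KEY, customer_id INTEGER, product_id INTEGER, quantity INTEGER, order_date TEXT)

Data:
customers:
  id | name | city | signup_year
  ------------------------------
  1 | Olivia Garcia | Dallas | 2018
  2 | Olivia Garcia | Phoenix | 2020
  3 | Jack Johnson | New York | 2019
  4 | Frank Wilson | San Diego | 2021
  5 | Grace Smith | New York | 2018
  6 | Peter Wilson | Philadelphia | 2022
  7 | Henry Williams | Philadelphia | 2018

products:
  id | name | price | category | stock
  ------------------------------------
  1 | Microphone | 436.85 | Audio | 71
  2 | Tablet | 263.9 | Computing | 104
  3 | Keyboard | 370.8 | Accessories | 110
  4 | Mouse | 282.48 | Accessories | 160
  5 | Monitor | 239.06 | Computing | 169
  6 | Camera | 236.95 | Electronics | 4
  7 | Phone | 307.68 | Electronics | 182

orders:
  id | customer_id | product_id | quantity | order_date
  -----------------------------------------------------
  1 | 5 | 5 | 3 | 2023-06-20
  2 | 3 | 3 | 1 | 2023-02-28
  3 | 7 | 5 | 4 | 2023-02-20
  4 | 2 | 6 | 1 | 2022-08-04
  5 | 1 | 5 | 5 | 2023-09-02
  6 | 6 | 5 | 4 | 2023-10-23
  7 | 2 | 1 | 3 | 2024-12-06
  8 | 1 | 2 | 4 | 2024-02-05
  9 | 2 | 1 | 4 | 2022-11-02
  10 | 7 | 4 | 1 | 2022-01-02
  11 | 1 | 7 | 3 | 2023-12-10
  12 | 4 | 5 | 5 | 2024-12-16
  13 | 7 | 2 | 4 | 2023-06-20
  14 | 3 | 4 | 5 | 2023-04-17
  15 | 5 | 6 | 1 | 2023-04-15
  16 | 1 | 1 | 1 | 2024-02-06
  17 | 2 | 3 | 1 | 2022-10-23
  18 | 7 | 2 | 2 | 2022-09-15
SELECT customer_id, COUNT(*) AS order_count FROM orders GROUP BY customer_id

Execution result:
customer_id | order_count
1 | 4
2 | 4
3 | 2
4 | 1
5 | 2
6 | 1
7 | 4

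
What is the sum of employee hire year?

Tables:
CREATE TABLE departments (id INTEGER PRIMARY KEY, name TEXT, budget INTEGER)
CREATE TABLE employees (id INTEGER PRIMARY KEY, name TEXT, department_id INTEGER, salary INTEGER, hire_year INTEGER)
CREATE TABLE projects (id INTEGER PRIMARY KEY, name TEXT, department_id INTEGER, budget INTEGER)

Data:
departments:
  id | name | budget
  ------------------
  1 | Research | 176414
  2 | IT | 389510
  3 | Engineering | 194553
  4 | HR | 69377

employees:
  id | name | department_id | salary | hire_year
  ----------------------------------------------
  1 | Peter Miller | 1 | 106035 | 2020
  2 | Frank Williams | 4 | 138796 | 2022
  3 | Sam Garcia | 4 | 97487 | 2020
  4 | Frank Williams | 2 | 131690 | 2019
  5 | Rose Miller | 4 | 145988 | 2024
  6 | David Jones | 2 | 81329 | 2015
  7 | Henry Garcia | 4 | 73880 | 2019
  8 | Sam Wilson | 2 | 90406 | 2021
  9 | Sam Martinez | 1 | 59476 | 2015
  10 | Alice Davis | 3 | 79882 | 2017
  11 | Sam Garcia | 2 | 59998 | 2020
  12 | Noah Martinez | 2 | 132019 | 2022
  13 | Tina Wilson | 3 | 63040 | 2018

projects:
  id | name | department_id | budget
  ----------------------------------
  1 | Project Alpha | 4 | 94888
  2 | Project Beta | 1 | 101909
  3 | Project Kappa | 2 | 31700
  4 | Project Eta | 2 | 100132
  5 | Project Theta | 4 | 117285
SELECT SUM(hire_year) FROM employees

Execution result:
26252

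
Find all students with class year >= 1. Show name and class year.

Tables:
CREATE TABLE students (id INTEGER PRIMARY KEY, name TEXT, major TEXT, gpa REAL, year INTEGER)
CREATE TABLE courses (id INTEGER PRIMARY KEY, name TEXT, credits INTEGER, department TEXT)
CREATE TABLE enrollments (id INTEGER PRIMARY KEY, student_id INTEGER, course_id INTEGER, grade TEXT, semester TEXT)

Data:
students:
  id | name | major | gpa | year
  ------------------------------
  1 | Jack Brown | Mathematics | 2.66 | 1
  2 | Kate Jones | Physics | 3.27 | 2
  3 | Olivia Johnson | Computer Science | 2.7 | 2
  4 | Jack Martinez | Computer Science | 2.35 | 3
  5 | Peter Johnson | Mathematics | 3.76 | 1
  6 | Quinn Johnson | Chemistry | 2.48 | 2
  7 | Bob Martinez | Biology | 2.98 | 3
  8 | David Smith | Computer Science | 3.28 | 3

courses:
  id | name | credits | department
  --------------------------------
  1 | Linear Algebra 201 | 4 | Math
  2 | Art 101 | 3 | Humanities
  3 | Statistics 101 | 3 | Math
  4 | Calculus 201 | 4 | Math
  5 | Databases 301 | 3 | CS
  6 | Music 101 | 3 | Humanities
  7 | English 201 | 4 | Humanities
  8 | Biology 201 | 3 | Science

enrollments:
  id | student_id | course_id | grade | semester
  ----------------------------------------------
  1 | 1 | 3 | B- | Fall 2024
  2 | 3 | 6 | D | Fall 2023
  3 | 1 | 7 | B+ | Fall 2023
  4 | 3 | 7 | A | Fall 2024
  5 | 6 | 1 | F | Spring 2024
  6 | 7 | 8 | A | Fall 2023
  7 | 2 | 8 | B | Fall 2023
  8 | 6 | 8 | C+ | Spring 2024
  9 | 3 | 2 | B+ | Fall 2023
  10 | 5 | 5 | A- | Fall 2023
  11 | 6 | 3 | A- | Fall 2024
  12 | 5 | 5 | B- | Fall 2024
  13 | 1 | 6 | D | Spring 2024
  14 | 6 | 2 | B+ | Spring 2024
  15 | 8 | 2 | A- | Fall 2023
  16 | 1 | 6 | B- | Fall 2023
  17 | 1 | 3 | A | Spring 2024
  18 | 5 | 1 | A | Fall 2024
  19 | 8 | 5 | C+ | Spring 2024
SELECT name, year FROM students WHERE year >= 1

Execution result:
name | year
Jack Brown | 1
Kate Jones | 2
Olivia Johnson | 2
Jack Martinez | 3
Peter Johnson | 1
Quinn Johnson | 2
Bob Martinez | 3
David Smith | 3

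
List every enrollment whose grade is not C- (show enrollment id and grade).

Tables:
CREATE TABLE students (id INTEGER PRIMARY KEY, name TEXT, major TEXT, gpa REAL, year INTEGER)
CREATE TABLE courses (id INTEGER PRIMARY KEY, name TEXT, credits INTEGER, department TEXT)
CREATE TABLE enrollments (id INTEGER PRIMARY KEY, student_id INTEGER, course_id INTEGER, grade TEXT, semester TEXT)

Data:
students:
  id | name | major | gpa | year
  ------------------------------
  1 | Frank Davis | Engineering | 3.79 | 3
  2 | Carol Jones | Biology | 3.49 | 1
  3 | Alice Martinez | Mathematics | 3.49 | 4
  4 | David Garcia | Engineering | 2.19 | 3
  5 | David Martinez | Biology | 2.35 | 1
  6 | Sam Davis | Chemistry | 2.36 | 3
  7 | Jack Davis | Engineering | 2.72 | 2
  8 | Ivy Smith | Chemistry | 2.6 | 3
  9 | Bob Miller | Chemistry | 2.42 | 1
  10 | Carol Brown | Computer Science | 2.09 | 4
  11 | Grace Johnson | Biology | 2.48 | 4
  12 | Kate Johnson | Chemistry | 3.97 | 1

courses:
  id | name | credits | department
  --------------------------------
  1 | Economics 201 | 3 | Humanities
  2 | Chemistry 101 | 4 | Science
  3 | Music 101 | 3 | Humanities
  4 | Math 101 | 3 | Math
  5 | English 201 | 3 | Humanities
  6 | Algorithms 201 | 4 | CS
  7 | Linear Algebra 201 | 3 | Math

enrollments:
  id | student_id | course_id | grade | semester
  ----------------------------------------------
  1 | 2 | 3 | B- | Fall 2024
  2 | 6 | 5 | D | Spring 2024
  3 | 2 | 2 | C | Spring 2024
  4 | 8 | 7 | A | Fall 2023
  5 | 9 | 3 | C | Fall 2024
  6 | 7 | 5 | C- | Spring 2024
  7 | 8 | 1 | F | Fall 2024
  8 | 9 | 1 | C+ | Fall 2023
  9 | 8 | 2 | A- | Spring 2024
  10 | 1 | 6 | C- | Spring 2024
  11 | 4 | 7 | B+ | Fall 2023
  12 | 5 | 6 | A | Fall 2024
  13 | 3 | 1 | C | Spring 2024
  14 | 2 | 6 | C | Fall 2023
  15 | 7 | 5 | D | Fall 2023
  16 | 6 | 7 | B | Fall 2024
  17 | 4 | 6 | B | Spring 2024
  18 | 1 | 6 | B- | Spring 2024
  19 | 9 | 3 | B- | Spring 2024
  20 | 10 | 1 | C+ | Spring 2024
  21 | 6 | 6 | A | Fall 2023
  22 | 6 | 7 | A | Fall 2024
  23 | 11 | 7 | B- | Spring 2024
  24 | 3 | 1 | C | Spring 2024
SELECT id, grade FROM enrollments WHERE grade <> 'C-'

Execution result:
id | grade
1 | B-
2 | D
3 | C
4 | A
5 | C
7 | F
8 | C+
9 | A-
11 | B+
12 | A
13 | C
14 | C
15 | D
16 | B
17 | B
18 | B-
19 | B-
20 | C+
21 | A
22 | A
23 | B-
24 | C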